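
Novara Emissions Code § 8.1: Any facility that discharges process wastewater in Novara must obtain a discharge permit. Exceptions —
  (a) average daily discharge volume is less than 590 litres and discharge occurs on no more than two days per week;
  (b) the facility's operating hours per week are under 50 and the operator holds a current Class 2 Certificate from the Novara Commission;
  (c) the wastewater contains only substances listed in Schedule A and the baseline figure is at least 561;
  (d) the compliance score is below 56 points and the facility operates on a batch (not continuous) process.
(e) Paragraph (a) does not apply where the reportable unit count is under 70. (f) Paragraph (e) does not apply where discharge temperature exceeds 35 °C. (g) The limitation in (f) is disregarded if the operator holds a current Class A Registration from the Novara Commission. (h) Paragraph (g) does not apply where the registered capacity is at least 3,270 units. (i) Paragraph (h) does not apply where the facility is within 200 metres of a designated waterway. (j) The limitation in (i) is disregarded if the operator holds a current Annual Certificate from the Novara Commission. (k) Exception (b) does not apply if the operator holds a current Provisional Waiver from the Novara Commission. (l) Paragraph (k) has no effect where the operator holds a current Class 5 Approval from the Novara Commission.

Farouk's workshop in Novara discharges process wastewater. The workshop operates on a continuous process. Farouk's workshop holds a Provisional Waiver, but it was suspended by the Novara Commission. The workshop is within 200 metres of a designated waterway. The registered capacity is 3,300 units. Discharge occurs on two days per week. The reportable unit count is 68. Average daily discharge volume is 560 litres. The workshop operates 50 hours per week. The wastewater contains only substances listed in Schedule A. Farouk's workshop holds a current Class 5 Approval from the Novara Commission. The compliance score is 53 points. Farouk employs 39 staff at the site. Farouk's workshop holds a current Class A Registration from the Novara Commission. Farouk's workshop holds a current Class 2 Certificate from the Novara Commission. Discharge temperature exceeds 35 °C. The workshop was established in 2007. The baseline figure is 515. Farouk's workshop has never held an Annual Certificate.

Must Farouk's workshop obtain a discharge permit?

Yes — Farouk's workshop must obtain a discharge permit.

Exception (a): average daily discharge volume is 560 litres, less than the 590 litres limit; discharge occurs on no more than two days per week — every condition holds. However, paragraphs (e)–(j) must be considered: (e) operates against (a): the reportable unit count is 68, under the 70 limit. (f) would limit (e) — discharge temperature exceeds 35 °C — but (g) sets (f) aside: (g) applies — a current Class A Registration is held. (h) would limit (g) — the registered capacity is 3,300 units, meeting the 3,270 units threshold — but (i) sets (h) aside: (i) operates against (h): the workshop is within 200 m of a designated waterway. (j), which would lift (i), is inapplicable — there is no Annual Certificate in force. So (a) is unavailable.
Exception (b) fails — the facility's operating hours per week are 50, not under 50.
Exception (c) does not apply: the baseline figure is 515, short of 561.
Exception (d) fails — the facility operates on a continuous process.
None of the exceptions is available; § 8.1 applies in full.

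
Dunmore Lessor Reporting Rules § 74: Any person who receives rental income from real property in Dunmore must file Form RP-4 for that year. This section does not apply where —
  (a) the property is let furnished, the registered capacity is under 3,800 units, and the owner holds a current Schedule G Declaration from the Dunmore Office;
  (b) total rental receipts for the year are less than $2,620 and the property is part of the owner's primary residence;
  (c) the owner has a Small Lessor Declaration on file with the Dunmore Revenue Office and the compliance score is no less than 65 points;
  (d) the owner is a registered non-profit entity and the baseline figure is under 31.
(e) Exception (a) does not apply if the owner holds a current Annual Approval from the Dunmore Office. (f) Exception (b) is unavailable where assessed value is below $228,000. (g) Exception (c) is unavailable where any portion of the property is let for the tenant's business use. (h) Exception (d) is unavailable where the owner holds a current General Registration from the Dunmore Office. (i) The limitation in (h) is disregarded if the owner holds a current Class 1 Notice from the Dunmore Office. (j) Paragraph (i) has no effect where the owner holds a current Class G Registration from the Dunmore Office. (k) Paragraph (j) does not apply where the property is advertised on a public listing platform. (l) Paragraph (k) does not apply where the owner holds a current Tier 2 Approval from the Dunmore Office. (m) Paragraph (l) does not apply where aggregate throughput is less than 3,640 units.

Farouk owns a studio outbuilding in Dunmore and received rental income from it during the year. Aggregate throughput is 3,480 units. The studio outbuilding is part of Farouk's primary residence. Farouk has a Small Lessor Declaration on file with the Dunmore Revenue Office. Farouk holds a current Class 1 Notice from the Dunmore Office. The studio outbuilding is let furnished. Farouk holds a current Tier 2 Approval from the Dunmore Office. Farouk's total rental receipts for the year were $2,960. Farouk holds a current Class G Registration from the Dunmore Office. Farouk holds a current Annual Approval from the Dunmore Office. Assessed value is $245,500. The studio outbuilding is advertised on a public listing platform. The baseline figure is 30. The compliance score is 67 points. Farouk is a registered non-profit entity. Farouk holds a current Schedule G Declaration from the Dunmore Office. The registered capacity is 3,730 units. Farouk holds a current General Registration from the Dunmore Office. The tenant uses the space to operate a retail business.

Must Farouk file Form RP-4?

No — exception (d) applies; Farouk is not required to file Form RP-4.

All of (a)'s requirements are met (the property is let furnished; the registered capacity is 3,730 units, under the 3,800 units limit; a current Schedule G Declaration is held). Turning to paragraph (e): (e) operates against (a): a current Annual Approval is held. So (a) is unavailable.
Exception (b) does not apply: total rental receipts for the year are $2,960, not less than $2,620.
Exception (c)'s conditions are all satisfied: a Small Lessor Declaration is on file; the compliance score is 67 points, meeting the 65 points threshold. But: (g) applies — the space is let for business use. Exception (c) does not apply.
Exception (d)'s conditions are all satisfied: Farouk is a registered non-profit; the baseline figure is 30, under the 31 limit. Under paragraphs (h)–(m): (h) operates (a current General Registration is held), but is itself disapplied by (i): (i) is engaged — a current Class 1 Notice is held. (j) is engaged (a current Class G Registration is held), but is itself disapplied by (k): (k) operates against (j): the property is publicly advertised. (l) would limit (k) — a current Tier 2 Approval is held — but (m) sets (l) aside: (m) operates against (l): aggregate throughput is 3,480 units, less than the 3,640 units limit. (d) remains available.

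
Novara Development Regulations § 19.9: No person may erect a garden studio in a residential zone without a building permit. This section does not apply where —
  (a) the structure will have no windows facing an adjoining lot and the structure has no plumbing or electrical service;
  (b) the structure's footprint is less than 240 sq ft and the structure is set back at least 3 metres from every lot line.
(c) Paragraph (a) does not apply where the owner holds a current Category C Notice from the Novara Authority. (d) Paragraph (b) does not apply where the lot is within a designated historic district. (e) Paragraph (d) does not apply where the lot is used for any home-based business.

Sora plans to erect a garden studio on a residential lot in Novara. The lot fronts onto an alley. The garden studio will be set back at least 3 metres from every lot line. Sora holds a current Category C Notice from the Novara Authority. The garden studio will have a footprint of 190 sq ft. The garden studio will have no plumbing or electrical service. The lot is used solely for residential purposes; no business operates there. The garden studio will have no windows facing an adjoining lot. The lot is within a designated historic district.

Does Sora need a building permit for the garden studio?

Exception (a): no windows face an adjoining lot; there is no plumbing or electrical service — every condition holds. However, paragraph (c) must be considered: (c) is triggered — a current Category C Notice is held. Exception (a) does not apply.
Exception (b): the structure's footprint is 190 sq ft, less than the 240 sq ft limit; the setback is at least 3 m on every side — every condition holds. Turning to paragraphs (d)–(e): (d) operates — the lot is in a historic district. (e) is not triggered (the lot is solely residential), so (d) stands. Exception (b) does not apply.
None of the exceptions is available; § 19.9 applies in full.

Yes — Sora must obtain a building permit.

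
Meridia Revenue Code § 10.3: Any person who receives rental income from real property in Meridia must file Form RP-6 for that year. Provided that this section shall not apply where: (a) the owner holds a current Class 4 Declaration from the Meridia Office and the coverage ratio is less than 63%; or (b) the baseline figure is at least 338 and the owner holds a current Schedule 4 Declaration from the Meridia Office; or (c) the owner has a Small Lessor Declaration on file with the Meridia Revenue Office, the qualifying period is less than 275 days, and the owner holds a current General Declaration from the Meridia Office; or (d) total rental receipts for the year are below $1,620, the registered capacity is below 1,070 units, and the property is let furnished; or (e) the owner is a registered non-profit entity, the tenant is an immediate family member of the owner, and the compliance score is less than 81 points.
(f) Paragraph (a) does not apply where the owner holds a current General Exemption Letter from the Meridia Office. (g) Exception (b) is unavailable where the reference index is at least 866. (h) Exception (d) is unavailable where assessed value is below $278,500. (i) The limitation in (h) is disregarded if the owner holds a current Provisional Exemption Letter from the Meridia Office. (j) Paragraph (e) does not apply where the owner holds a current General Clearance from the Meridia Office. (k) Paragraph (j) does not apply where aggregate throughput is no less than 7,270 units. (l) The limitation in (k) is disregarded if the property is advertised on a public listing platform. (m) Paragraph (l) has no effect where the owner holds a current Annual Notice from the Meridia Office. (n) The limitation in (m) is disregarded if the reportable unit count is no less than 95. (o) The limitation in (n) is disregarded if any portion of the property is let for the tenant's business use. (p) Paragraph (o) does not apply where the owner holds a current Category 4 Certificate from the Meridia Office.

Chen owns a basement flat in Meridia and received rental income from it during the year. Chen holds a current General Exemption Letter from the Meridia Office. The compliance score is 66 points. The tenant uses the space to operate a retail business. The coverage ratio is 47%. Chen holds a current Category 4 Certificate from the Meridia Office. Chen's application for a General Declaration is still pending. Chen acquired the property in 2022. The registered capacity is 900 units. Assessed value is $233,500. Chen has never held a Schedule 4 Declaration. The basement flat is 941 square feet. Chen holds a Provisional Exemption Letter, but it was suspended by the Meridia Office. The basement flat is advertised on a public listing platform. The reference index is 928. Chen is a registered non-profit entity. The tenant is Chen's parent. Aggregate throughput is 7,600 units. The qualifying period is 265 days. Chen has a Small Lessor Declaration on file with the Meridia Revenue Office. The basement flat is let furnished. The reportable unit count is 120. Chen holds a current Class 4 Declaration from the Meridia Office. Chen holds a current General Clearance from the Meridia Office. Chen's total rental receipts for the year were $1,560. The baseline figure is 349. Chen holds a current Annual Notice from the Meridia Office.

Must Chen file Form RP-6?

Yes — Chen must file Form RP-6.

Exception (a) is satisfied on its face — a current Class 4 Declaration is held; the coverage ratio is 47%, less than the 63% limit. However, paragraph (f) must be considered: (f) operates — a current General Exemption Letter is held. Exception (a) does not apply.
Exception (b) does not apply: there is no Schedule 4 Declaration in force.
Exception (c) fails — there is no General Declaration in force.
Exception (d) is satisfied on its face — total rental receipts for the year are $1,560, below the $1,620 limit; the registered capacity is 900 units, below the 1,070 units limit; the property is let furnished. But applying paragraphs (h)–(i): (h) is triggered — assessed value is $233,500, below the $278,500 limit. (i), which would lift (h), is not engaged — no current Provisional Exemption Letter is held. So (d) is unavailable.
Exception (e)'s conditions are all satisfied: Chen is a registered non-profit; the tenant is an immediate family member; the compliance score is 66 points, less than the 81 points limit. But: (j) operates against (e): a current General Clearance is held. (k) is engaged (aggregate throughput is 7,600 units, meeting the 7,270 units threshold), but is overridden by (l): (l) is engaged — the property is publicly advertised. (m) would limit (l) — a current Annual Notice is held — but (n) sets (m) aside: (n) is engaged — the reportable unit count is 120, meeting the 95 threshold. (o) is triggered (the space is let for business use), but is displaced by (p): (p) operates against (o): a current Category 4 Certificate is held. So (e) is unavailable.
No exception applies. The general rule governs.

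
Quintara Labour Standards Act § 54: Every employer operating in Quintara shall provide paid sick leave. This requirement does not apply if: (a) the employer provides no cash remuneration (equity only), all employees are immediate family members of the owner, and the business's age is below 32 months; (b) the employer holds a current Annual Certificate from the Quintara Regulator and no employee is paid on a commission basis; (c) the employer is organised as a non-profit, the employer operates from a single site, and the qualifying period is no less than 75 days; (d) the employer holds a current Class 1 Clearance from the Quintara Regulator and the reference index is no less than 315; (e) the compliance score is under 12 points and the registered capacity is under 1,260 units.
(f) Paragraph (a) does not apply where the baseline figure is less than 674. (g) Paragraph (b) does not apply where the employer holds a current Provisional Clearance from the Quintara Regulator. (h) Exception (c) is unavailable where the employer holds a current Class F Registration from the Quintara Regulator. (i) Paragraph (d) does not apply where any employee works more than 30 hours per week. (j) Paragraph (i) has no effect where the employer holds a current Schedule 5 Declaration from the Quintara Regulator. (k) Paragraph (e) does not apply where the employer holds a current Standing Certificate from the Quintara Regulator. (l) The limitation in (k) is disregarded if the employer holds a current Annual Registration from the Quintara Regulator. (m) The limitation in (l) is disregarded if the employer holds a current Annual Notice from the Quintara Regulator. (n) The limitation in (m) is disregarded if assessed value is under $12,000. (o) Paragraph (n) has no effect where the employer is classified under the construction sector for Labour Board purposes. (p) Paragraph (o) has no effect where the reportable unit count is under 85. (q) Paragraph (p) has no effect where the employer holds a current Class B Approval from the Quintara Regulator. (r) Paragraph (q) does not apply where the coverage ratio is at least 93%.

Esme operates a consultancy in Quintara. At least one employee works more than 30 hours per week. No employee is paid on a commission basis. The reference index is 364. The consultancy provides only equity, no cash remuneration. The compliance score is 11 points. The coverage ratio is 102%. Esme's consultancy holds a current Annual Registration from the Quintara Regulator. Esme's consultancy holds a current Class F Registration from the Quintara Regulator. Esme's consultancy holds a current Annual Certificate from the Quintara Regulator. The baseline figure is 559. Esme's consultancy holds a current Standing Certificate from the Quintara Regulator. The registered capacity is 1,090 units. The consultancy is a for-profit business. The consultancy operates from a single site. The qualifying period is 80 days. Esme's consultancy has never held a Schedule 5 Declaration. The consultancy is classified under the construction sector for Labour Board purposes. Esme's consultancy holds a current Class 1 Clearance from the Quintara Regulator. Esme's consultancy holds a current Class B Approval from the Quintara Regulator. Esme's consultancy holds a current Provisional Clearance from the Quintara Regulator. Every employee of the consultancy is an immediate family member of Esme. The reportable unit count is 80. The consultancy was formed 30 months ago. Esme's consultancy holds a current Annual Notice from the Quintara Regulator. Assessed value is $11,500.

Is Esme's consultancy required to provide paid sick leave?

No — exception (e) applies; Esme's consultancy is not required to provide paid sick leave.

Exception (a)'s conditions are all satisfied: remuneration is equity-only; every employee is an immediate family member; the business's age is 30 months, below the 32 months limit. But applying paragraph (f): (f) operates against (a): the baseline figure is 559, less than the 674 limit. Exception (a) does not apply.
All of (b)'s requirements are met (a current Annual Certificate is held; no employee is paid on commission). But: (g) applies — a current Provisional Clearance is held. Exception (b) does not apply.
Exception (c) fails — the employer is for-profit.
All of (d)'s requirements are met (a current Class 1 Clearance is held; the reference index is 364, meeting the 315 threshold). However, paragraphs (i)–(j) must be considered: (i) is engaged — at least one employee exceeds 30 hours/week. (j), which would lift (i), is inapplicable — the Schedule 5 Declaration is not current. So (d) is unavailable.
Exception (e): the compliance score is 11 points, under the 12 points limit; the registered capacity is 1,090 units, under the 1,260 units limit — every condition holds. Applying paragraphs (k)–(r): (k) applies (a current Standing Certificate is held), but yields to (l): (l) operates against (k): a current Annual Registration is held. (m) is engaged (a current Annual Notice is held), but is set aside by (n): (n) operates against (m): assessed value is $11,500, under the $12,000 limit. (o) applies (the consultancy is classified under the construction sector), but is displaced by (p): (p) operates against (o): the reportable unit count is 80, under the 85 limit. (q) is triggered (a current Class B Approval is held), but is displaced by (r): (r) operates against (q): the coverage ratio is 102%, meeting the 93% threshold. Exception (e) stands.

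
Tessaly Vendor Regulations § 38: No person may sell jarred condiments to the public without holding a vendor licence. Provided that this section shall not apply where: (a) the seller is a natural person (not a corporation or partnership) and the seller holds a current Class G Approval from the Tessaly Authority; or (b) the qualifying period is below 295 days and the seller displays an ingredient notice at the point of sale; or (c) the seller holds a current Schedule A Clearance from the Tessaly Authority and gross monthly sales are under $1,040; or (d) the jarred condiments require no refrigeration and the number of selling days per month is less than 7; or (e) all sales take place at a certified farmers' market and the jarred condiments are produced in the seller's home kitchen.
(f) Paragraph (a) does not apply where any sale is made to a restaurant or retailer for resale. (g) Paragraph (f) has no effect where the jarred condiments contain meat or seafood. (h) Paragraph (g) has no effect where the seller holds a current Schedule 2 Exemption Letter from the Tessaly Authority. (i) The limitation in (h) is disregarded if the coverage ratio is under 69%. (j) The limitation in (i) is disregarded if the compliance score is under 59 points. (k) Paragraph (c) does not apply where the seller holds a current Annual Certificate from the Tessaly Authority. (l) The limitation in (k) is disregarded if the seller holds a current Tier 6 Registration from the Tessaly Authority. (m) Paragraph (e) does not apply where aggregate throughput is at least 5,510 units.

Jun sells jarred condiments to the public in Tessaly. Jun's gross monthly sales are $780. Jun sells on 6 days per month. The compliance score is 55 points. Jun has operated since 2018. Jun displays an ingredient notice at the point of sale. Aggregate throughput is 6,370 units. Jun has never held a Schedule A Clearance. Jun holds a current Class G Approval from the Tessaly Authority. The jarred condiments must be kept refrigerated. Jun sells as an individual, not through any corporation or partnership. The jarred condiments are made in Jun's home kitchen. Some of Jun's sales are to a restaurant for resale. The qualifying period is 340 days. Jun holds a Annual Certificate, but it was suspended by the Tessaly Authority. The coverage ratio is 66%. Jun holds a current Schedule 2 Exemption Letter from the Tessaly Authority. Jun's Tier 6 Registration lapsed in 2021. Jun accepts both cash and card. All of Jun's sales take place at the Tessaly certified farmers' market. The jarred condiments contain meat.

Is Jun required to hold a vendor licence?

Yes — Jun must hold a vendor licence.

Exception (a): the seller is a natural person; a current Class G Approval is held — every condition holds. Turning to paragraphs (f)–(j): (f) is triggered — some sales are to a restaurant for resale. (g) is engaged (the jarred condiments contain meat), but is overridden by (h): (h) is engaged — a current Schedule 2 Exemption Letter is held. (i) is triggered (the coverage ratio is 66%, under the 69% limit), but yields to (j): (j) operates against (i): the compliance score is 55 points, under the 59 points limit. So (a) is unavailable.
Exception (b) requires that the qualifying period is below 295 days; but the qualifying period is 340 days, not below 295 days, so (b) is unavailable.
Exception (c) does not apply: no current Schedule A Clearance is held.
Exception (d) fails — the jarred condiments require refrigeration.
Exception (e): all sales are at a certified farmers' market; the jarred condiments are home-kitchen produced — every condition holds. Turning to paragraph (m): (m) operates against (e): aggregate throughput is 6,370 units, meeting the 5,510 units threshold. So (e) is unavailable.
Every exception is unavailable, so the rule governs.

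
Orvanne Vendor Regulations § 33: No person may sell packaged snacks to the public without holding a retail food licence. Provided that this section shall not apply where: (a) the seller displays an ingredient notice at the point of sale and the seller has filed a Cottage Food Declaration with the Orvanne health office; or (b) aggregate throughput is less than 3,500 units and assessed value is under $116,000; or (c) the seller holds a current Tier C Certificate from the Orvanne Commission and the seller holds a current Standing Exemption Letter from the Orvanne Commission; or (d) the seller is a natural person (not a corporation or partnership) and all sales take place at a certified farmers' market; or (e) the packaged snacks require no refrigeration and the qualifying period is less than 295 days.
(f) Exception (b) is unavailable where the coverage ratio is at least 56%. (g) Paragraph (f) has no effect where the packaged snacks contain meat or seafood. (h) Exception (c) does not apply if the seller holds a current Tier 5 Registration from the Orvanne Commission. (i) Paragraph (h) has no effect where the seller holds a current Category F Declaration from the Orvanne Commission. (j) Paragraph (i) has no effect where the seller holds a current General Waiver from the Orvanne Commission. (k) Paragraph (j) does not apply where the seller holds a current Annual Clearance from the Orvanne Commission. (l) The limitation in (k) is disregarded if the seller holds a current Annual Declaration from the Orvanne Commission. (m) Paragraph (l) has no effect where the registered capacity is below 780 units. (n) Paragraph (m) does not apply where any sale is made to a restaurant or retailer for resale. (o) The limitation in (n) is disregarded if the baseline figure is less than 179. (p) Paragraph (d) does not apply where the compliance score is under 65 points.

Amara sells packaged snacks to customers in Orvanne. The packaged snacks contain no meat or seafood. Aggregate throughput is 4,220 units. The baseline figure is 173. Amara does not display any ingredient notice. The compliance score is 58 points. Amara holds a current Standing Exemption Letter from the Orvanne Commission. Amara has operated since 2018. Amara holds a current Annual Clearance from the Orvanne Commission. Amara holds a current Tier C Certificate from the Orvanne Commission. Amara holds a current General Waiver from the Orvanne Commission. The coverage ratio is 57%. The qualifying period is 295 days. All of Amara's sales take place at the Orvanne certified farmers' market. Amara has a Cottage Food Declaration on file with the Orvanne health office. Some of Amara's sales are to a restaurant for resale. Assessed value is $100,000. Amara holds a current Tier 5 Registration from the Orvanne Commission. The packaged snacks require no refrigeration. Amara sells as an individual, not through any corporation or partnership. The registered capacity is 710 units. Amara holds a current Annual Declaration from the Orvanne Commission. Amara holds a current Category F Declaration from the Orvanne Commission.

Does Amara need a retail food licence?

Exception (a) requires that the seller displays an ingredient notice at the point of sale; but no ingredient notice is displayed, so (a) is unavailable.
Exception (b) does not apply: aggregate throughput is 4,220 units, not less than 3,500 units.
All of (c)'s requirements are met (a current Tier C Certificate is held; a current Standing Exemption Letter is held). Considering the limiting provisions: (h) operates (a current Tier 5 Registration is held), but is displaced by (i): (i) is triggered — a current Category F Declaration is held. (j) is triggered (a current General Waiver is held), but is overridden by (k): (k) is triggered — a current Annual Clearance is held. (l) is triggered (a current Annual Declaration is held), but is set aside by (m): (m) is engaged — the registered capacity is 710 units, below the 780 units limit. (n) would limit (m) — some sales are to a restaurant for resale — but (o) sets (n) aside: (o) is triggered — the baseline figure is 173, less than the 179 limit. Exception (c) stands.
Exception (d) is satisfied on its face — the seller is a natural person; all sales are at a certified farmers' market. But applying paragraph (p): (p) operates against (d): the compliance score is 58 points, under the 65 points limit. Exception (d) does not apply.
Exception (e) fails — the qualifying period is 295 days, not less than 295 days.

No — exception (c) applies; Amara is not required to hold a retail food licence.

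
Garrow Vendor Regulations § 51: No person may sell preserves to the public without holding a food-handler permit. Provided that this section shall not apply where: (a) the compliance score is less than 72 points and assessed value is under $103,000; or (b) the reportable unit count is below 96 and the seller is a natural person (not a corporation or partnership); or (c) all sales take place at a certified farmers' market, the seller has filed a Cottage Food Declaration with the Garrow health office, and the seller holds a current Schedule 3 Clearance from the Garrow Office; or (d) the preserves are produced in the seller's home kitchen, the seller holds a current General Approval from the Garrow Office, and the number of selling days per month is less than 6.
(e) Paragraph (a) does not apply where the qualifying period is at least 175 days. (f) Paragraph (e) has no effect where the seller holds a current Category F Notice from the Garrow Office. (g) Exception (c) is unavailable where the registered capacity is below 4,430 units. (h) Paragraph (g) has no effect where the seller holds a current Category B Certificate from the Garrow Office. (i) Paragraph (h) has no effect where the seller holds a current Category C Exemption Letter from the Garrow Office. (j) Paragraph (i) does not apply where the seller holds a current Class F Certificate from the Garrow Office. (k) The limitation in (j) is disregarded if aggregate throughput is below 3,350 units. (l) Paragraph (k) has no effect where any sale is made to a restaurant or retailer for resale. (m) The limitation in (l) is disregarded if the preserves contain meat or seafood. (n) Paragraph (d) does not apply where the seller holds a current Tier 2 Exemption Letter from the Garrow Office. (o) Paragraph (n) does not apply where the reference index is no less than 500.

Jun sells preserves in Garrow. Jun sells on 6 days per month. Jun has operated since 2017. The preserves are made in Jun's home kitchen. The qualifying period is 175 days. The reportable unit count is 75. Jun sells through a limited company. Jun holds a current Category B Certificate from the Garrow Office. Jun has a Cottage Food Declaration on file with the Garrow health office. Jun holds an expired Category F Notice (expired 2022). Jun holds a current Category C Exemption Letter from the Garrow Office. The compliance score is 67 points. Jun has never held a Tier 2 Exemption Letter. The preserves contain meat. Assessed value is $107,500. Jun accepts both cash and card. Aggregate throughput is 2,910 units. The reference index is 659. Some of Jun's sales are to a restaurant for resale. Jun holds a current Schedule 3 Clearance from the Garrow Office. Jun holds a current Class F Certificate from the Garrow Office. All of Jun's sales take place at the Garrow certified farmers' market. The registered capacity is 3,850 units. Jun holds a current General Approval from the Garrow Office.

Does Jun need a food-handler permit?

Yes — Jun must hold a food-handler permit.

Exception (a) fails — assessed value is $107,500, not under $103,000.
Exception (b) does not apply: the seller operates through a limited company.
Exception (c): all sales are at a certified farmers' market; a Cottage Food Declaration is on file; a current Schedule 3 Clearance is held — every condition holds. However, paragraphs (g)–(m) must be considered: (g) operates against (c): the registered capacity is 3,850 units, below the 4,430 units limit. (h) is engaged (a current Category B Certificate is held), but is set aside by (i): (i) is engaged — a current Category C Exemption Letter is held. (j) would limit (i) — a current Class F Certificate is held — but (k) sets (j) aside: (k) operates against (j): aggregate throughput is 2,910 units, below the 3,350 units limit. (l) would limit (k) — some sales are to a restaurant for resale — but (m) sets (l) aside: (m) operates against (l): the preserves contain meat. So (c) is unavailable.
Exception (d) requires that the number of selling days per month is less than 6; but the number of selling days per month is 6, not less than 6, so (d) is unavailable.
Every exception is unavailable, so the rule governs.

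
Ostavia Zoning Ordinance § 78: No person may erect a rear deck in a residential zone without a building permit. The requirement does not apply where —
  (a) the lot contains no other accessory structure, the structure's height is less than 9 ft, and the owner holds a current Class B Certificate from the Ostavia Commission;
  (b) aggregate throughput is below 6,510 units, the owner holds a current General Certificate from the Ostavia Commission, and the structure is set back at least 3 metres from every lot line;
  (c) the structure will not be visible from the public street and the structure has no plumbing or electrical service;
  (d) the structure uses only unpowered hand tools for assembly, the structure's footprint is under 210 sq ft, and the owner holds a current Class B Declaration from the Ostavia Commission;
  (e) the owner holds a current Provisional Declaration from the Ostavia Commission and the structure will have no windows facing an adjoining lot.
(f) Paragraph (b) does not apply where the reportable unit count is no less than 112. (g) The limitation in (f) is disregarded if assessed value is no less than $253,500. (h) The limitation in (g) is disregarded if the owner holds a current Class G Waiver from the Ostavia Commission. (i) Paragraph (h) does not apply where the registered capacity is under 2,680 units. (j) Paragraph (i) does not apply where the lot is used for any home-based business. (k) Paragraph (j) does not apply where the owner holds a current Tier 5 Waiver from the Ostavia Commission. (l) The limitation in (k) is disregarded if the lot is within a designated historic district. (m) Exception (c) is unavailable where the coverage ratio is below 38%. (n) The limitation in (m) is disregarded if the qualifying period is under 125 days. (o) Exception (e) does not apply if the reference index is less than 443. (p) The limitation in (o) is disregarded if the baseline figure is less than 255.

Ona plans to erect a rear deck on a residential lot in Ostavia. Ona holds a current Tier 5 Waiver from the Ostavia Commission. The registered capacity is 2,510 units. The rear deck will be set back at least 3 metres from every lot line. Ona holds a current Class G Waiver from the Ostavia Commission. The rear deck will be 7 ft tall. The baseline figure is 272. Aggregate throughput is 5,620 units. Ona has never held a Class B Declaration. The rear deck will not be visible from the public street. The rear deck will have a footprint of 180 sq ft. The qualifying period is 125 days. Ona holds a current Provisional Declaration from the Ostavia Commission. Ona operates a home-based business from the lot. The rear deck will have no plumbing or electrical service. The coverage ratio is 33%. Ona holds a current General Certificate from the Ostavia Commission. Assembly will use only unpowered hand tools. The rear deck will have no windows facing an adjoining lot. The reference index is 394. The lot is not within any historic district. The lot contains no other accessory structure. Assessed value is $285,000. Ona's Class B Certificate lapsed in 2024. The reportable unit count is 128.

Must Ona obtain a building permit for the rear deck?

No — exception (b) applies; Ona does not need a building permit.

Exception (a) does not apply: the Class B Certificate is not current.
Exception (b) is satisfied on its face — aggregate throughput is 5,620 units, below the 6,510 units limit; a current General Certificate is held; the setback is at least 3 m on every side. As to paragraphs (f)–(l): (f) would limit (b) — the reportable unit count is 128, meeting the 112 threshold — but (g) sets (f) aside: (g) operates against (f): assessed value is $285,000, meeting the $253,500 threshold. (h) operates (a current Class G Waiver is held), but is set aside by (i): (i) operates against (h): the registered capacity is 2,510 units, under the 2,680 units limit. (j) is triggered (a home-based business operates on the lot), but is displaced by (k): (k) is triggered — a current Tier 5 Waiver is held. (l) is not triggered (the lot is not in a historic district), so (k) stands. So (b) applies.
Exception (c)'s conditions are all satisfied: the structure will not be visible from the street; there is no plumbing or electrical service. But applying paragraphs (m)–(n): (m) is engaged — the coverage ratio is 33%, below the 38% limit. (n) is not engaged (the qualifying period is 125 days, not under 125 days), so (m) stands. (c) is therefore removed.
Exception (d) fails — there is no Class B Declaration in force.
All of (e)'s requirements are met (a current Provisional Declaration is held; no windows face an adjoining lot). But: (o) applies — the reference index is 394, less than the 443 limit. (p) is not triggered (the baseline figure is 272, not less than 255), so (o) stands. (e) is therefore removed.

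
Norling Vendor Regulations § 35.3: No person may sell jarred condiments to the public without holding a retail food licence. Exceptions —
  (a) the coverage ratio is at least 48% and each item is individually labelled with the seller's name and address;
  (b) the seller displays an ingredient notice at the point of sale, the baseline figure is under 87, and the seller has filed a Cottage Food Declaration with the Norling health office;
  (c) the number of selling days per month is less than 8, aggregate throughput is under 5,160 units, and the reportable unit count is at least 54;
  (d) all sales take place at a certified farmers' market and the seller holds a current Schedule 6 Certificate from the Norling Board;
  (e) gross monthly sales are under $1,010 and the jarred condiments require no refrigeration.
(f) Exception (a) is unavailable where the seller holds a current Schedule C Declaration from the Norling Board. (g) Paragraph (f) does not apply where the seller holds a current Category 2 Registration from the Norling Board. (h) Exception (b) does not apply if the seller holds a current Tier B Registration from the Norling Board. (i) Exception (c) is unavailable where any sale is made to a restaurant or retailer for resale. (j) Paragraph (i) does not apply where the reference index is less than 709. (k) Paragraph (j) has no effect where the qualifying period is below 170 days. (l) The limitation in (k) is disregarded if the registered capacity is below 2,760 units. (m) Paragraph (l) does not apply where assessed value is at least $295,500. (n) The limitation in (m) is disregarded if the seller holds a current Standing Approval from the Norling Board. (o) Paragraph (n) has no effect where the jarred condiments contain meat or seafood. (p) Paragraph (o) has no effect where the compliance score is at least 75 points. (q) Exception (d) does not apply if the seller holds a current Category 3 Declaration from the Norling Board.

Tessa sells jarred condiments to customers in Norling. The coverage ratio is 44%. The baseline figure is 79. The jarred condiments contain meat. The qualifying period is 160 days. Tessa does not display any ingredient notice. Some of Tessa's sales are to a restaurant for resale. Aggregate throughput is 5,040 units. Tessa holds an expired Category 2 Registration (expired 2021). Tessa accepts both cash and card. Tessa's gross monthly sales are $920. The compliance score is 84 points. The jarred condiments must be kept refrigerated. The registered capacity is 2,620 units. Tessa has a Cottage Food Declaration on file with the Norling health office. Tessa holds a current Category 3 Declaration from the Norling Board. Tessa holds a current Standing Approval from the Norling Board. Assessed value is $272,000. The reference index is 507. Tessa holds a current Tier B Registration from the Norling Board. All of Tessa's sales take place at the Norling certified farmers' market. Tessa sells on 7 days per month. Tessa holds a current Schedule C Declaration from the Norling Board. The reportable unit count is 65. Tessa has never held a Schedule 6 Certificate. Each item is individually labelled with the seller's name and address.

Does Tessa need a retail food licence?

No — exception (c) applies; Tessa is not required to hold a retail food licence.

Exception (a) fails — the coverage ratio is 44%, short of 48%.
Exception (b) does not apply: no ingredient notice is displayed.
Exception (c) is satisfied on its face — the number of selling days per month is 7, less than the 8 limit; aggregate throughput is 5,040 units, under the 5,160 units limit; the reportable unit count is 65, meeting the 54 threshold. Considering the limiting provisions: (i) would limit (c) — some sales are to a restaurant for resale — but (j) sets (i) aside: (j) operates against (i): the reference index is 507, less than the 709 limit. (k) is triggered (the qualifying period is 160 days, below the 170 days limit), but is itself disapplied by (l): (l) operates against (k): the registered capacity is 2,620 units, below the 2,760 units limit. (m), which would lift (l), is inapplicable — assessed value is $272,000, short of $295,500. So (c) applies.
Exception (d) requires that the seller holds a current Schedule 6 Certificate from the Norling Board; but no current Schedule 6 Certificate is held, so (d) is unavailable.
Exception (e) requires that the jarred condiments require no refrigeration; but the jarred condiments require refrigeration, so (e) is unavailable.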